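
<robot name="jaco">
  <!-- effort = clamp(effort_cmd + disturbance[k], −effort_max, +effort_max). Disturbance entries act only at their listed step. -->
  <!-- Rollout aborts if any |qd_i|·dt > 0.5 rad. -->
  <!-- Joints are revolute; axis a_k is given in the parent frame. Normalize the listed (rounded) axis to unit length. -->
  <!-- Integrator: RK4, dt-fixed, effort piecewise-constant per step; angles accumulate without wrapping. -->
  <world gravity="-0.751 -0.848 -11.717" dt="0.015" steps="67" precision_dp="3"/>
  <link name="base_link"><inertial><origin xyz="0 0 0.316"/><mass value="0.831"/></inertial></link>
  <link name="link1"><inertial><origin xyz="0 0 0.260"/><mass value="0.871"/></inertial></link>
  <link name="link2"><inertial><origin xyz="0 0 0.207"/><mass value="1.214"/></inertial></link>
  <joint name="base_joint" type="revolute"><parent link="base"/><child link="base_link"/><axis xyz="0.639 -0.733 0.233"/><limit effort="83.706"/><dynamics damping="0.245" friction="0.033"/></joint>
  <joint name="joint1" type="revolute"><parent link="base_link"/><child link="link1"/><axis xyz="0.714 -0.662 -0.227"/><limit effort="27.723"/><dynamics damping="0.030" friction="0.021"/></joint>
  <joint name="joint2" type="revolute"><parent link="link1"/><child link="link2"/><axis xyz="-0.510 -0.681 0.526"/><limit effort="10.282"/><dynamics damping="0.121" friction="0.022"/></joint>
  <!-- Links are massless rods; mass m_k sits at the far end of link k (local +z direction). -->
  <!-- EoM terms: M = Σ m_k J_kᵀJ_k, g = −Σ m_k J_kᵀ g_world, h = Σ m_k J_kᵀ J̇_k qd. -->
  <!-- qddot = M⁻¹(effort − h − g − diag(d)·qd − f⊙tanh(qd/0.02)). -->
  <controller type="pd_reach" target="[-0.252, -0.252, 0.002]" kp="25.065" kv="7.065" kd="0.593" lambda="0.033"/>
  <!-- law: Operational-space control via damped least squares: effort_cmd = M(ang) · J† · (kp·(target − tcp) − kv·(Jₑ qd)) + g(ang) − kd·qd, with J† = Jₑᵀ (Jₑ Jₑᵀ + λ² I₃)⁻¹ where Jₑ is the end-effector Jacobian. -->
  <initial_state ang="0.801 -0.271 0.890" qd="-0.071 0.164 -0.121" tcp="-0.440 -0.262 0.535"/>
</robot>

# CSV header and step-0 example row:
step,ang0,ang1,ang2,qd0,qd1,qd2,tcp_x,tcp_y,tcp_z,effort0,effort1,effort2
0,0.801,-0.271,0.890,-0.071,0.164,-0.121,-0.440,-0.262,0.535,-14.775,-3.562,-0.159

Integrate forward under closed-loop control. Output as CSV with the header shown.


step,ang0,ang1,ang2,qd0,qd1,qd2,tcp_x,tcp_y,tcp_z,effort0,effort1,effort2
1,0.795,-0.260,0.899,-0.738,1.310,1.247,-0.440,-0.262,0.534,-15.069,-4.507,-1.173
2,0.781,-0.236,0.922,-1.075,1.903,1.830,-0.441,-0.262,0.532,-15.157,-4.959,-1.597
3,0.764,-0.205,0.951,-1.272,2.271,2.065,-0.441,-0.262,0.529,-14.906,-5.155,-1.764
4,0.744,-0.169,0.983,-1.388,2.503,2.137,-0.441,-0.261,0.525,-14.374,-5.187,-1.812
5,0.723,-0.131,1.015,-1.438,2.628,2.129,-0.441,-0.260,0.522,-13.682,-5.114,-1.810
6,0.701,-0.091,1.046,-1.437,2.664,2.089,-0.441,-0.259,0.517,-12.938,-4.981,-1.793
7,0.680,-0.051,1.077,-1.395,2.635,2.041,-0.441,-0.257,0.513,-12.218,-4.828,-1.777
8,0.660,-0.012,1.108,-1.326,2.564,1.995,-0.441,-0.256,0.508,-11.563,-4.687,-1.769
9,0.640,0.025,1.137,-1.237,2.467,1.953,-0.441,-0.254,0.503,-10.996,-4.576,-1.771
10,0.623,0.061,1.166,-1.134,2.354,1.918,-0.441,-0.252,0.497,-10.528,-4.508,-1.781
11,0.607,0.095,1.195,-1.019,2.224,1.889,-0.441,-0.250,0.491,-10.169,-4.489,-1.800
12,0.592,0.127,1.223,-0.892,2.076,1.870,-0.441,-0.248,0.485,-9.930,-4.519,-1.828
13,0.580,0.157,1.251,-0.756,1.910,1.861,-0.442,-0.247,0.478,-9.819,-4.597,-1.863
14,0.570,0.184,1.279,-0.613,1.728,1.862,-0.442,-0.246,0.471,-9.842,-4.719,-1.904
15,0.562,0.209,1.307,-0.469,1.539,1.869,-0.443,-0.245,0.463,-9.993,-4.873,-1.946
16,0.556,0.230,1.335,-0.330,1.351,1.878,-0.443,-0.244,0.455,-10.254,-5.046,-1.986
17,0.552,0.249,1.363,-0.202,1.178,1.883,-0.444,-0.244,0.447,-10.597,-5.226,-2.018
18,0.550,0.266,1.392,-0.088,1.027,1.882,-0.445,-0.243,0.439,-10.986,-5.399,-2.040
19,0.549,0.280,1.420,0.006,0.909,1.869,-0.445,-0.244,0.430,-11.385,-5.558,-2.051
20,0.550,0.293,1.448,0.075,0.837,1.842,-0.446,-0.244,0.422,-11.759,-5.705,-2.049
21,0.551,0.305,1.475,0.132,0.776,1.821,-0.447,-0.245,0.413,-12.103,-5.822,-2.047
22,0.554,0.317,1.502,0.176,0.738,1.794,-0.447,-0.246,0.404,-12.406,-5.919,-2.039
23,0.556,0.327,1.529,0.208,0.717,1.764,-0.448,-0.246,0.395,-12.666,-5.997,-2.027
24,0.560,0.338,1.555,0.231,0.710,1.733,-0.448,-0.247,0.386,-12.885,-6.061,-2.013
25,0.563,0.349,1.581,0.247,0.711,1.702,-0.449,-0.249,0.377,-13.067,-6.113,-1.996
26,0.567,0.360,1.606,0.258,0.719,1.671,-0.449,-0.250,0.368,-13.218,-6.154,-1.979
27,0.571,0.370,1.631,0.267,0.730,1.640,-0.449,-0.251,0.359,-13.343,-6.187,-1.960
28,0.575,0.381,1.656,0.273,0.742,1.609,-0.449,-0.252,0.350,-13.447,-6.212,-1.940
29,0.579,0.393,1.680,0.278,0.754,1.579,-0.449,-0.253,0.341,-13.535,-6.233,-1.919
30,0.583,0.404,1.703,0.282,0.766,1.549,-0.448,-0.254,0.332,-13.608,-6.248,-1.896
31,0.588,0.416,1.726,0.287,0.776,1.519,-0.448,-0.255,0.324,-13.672,-6.260,-1.872
32,0.592,0.427,1.749,0.291,0.784,1.489,-0.447,-0.255,0.315,-13.728,-6.268,-1.848
33,0.596,0.439,1.771,0.295,0.790,1.459,-0.446,-0.256,0.306,-13.777,-6.274,-1.822
34,0.601,0.451,1.792,0.300,0.794,1.429,-0.446,-0.257,0.297,-13.822,-6.276,-1.794
35,0.605,0.463,1.814,0.304,0.797,1.399,-0.445,-0.258,0.289,-13.863,-6.276,-1.766
36,0.610,0.475,1.835,0.309,0.797,1.370,-0.443,-0.258,0.280,-13.901,-6.274,-1.737
37,0.615,0.487,1.855,0.314,0.795,1.341,-0.442,-0.259,0.272,-13.937,-6.269,-1.707
38,0.619,0.499,1.875,0.320,0.792,1.311,-0.441,-0.259,0.264,-13.971,-6.262,-1.676
39,0.624,0.511,1.894,0.325,0.787,1.283,-0.440,-0.260,0.255,-14.003,-6.253,-1.644
40,0.629,0.522,1.913,0.330,0.781,1.254,-0.438,-0.260,0.247,-14.034,-6.242,-1.611
41,0.634,0.534,1.932,0.335,0.774,1.226,-0.437,-0.261,0.239,-14.062,-6.230,-1.578
42,0.639,0.545,1.950,0.339,0.765,1.199,-0.435,-0.261,0.232,-14.090,-6.215,-1.545
43,0.644,0.557,1.968,0.343,0.755,1.172,-0.434,-0.261,0.224,-14.115,-6.198,-1.511
44,0.650,0.568,1.985,0.347,0.744,1.145,-0.432,-0.262,0.216,-14.139,-6.179,-1.477
45,0.655,0.579,2.002,0.351,0.733,1.119,-0.430,-0.262,0.209,-14.161,-6.159,-1.443
46,0.660,0.590,2.019,0.354,0.721,1.094,-0.428,-0.262,0.202,-14.182,-6.136,-1.408
47,0.665,0.601,2.035,0.356,0.708,1.069,-0.427,-0.262,0.195,-14.200,-6.113,-1.374
48,0.671,0.611,2.051,0.358,0.695,1.045,-0.425,-0.262,0.188,-14.217,-6.087,-1.339
49,0.676,0.622,2.067,0.359,0.681,1.021,-0.423,-0.262,0.181,-14.231,-6.060,-1.305
50,0.681,0.632,2.082,0.360,0.667,0.998,-0.421,-0.262,0.174,-14.244,-6.031,-1.270
51,0.687,0.642,2.097,0.360,0.653,0.976,-0.419,-0.262,0.168,-14.254,-6.001,-1.236
52,0.692,0.651,2.111,0.359,0.639,0.954,-0.417,-0.262,0.161,-14.262,-5.969,-1.203
53,0.698,0.661,2.125,0.358,0.624,0.933,-0.415,-0.262,0.155,-14.268,-5.937,-1.169
54,0.703,0.670,2.139,0.357,0.609,0.912,-0.413,-0.262,0.149,-14.272,-5.903,-1.136
55,0.708,0.679,2.153,0.354,0.595,0.892,-0.410,-0.262,0.143,-14.274,-5.868,-1.104
56,0.714,0.688,2.166,0.351,0.580,0.873,-0.408,-0.262,0.138,-14.273,-5.832,-1.072
57,0.719,0.697,2.179,0.348,0.565,0.854,-0.406,-0.261,0.132,-14.271,-5.795,-1.040
58,0.724,0.705,2.191,0.344,0.551,0.836,-0.404,-0.261,0.127,-14.266,-5.758,-1.009
59,0.729,0.713,2.204,0.339,0.536,0.818,-0.402,-0.261,0.121,-14.260,-5.720,-0.978
60,0.734,0.721,2.216,0.334,0.522,0.801,-0.400,-0.261,0.116,-14.251,-5.681,-0.948
61,0.739,0.729,2.228,0.329,0.508,0.785,-0.398,-0.260,0.111,-14.241,-5.642,-0.919
62,0.744,0.736,2.240,0.323,0.494,0.769,-0.396,-0.260,0.107,-14.229,-5.603,-0.890
63,0.749,0.744,2.251,0.317,0.480,0.753,-0.393,-0.260,0.102,-14.215,-5.563,-0.862
64,0.754,0.751,2.262,0.310,0.467,0.738,-0.391,-0.260,0.098,-14.200,-5.523,-0.835
65,0.758,0.758,2.273,0.304,0.454,0.723,-0.389,-0.259,0.093,-14.183,-5.483,-0.808
66,0.763,0.764,2.284,0.296,0.440,0.709,-0.387,-0.259,0.089,-14.165,-5.443,-0.782
67,0.767,0.771,2.294,0.289,0.428,0.695,-0.385,-0.259,0.085,,,


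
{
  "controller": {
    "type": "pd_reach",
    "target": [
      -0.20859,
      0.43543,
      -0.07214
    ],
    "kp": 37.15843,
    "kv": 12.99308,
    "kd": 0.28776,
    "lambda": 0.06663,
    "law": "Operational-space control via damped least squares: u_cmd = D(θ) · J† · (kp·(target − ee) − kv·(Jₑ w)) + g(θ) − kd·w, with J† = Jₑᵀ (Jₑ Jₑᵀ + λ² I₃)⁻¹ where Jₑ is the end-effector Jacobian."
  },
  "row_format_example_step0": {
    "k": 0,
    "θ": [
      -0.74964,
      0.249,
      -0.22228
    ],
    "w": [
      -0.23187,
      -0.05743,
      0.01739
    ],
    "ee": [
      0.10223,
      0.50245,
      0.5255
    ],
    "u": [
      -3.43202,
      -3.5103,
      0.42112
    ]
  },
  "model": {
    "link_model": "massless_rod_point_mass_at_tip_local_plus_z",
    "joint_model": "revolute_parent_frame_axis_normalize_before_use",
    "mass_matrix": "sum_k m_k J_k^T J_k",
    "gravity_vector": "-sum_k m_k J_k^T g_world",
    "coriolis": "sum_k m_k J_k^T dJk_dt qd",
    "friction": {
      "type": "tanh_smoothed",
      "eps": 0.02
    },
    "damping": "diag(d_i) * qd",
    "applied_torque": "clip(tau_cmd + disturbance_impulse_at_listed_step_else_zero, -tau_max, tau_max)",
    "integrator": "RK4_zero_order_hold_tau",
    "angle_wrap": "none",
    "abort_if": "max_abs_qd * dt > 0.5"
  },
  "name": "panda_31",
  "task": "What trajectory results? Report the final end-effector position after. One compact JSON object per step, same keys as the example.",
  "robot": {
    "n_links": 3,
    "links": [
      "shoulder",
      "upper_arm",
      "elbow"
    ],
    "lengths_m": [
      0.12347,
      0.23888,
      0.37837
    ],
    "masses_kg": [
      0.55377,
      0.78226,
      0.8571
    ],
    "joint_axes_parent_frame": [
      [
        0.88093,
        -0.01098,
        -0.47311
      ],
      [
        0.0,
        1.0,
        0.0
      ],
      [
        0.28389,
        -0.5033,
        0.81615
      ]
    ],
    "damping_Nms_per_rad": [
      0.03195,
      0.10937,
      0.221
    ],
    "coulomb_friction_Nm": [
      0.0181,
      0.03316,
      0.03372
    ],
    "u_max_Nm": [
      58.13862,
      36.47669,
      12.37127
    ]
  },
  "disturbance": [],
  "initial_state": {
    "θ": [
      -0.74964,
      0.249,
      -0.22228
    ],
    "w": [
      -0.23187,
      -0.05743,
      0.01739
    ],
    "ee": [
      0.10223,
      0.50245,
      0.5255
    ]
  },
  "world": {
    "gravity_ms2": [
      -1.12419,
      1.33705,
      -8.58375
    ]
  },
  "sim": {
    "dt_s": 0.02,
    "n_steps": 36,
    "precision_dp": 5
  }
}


{"k":1,"\u03b8":[-0.75737,0.24494,-0.22816],"w":[-0.55209,-0.31129,-0.47969],"ee":[0.0991,0.50648,0.52221],"u":[-0.71835,-3.02591,0.65734]}
{"k":2,"\u03b8":[-0.77121,0.23862,-0.23542],"w":[-0.82914,-0.33055,-0.27908],"ee":[0.09344,0.51345,0.51648],"u":[1.26901,-2.59782,0.62515]}
{"k":3,"\u03b8":[-0.78963,0.23126,-0.24172],"w":[-1.0145,-0.40085,-0.33835],"ee":[0.0859,0.5224,0.50889],"u":[2.80902,-2.30584,0.67583]}
{"k":4,"\u03b8":[-0.8113,0.223,-0.24813],"w":[-1.1532,-0.42545,-0.30407],"ee":[0.07698,0.53261,0.49981],"u":[3.98126,-2.08291,0.68533]}
{"k":5,"\u03b8":[-0.83531,0.21426,-0.25429],"w":[-1.24906,-0.4468,-0.30597],"ee":[0.06705,0.54354,0.48955],"u":[4.89021,-1.92441,0.70292]}
{"k":6,"\u03b8":[-0.86095,0.20523,-0.26034],"w":[-1.31557,-0.45436,-0.29587],"ee":[0.05642,0.55479,0.47835],"u":[5.5967,-1.80989,0.71264]}
{"k":7,"\u03b8":[-0.88768,0.19611,-0.26627],"w":[-1.35881,-0.45606,-0.29176],"ee":[0.04529,0.56606,0.46637],"u":[6.15176,-1.73038,0.72204]}
{"k":8,"\u03b8":[-0.91511,0.18701,-0.27211],"w":[-1.38477,-0.45182,-0.28662],"ee":[0.03383,0.57714,0.4538],"u":[6.59091,-1.67686,0.72924]}
{"k":9,"\u03b8":[-0.94292,0.17804,-0.27786],"w":[-1.39737,-0.4439,-0.28294],"ee":[0.02219,0.58787,0.44074],"u":[6.94131,-1.64353,0.73564]}
{"k":10,"\u03b8":[-0.97088,0.16925,-0.28354],"w":[-1.39975,-0.43309,-0.2796],"ee":[0.01048,0.59814,0.42733],"u":[7.22285,-1.62573,0.74114]}
{"k":11,"\u03b8":[-0.99881,0.16069,-0.28917],"w":[-1.39419,-0.42034,-0.27688],"ee":[-0.00123,0.60789,0.41364],"u":[7.45045,-1.62009,0.74608]}
{"k":12,"\u03b8":[-1.02657,0.15241,-0.29475],"w":[-1.38247,-0.40624,-0.27457],"ee":[-0.01287,0.61706,0.39977],"u":[7.63525,-1.62403,0.75053]}
{"k":13,"\u03b8":[-1.05405,0.14441,-0.30028],"w":[-1.36593,-0.39128,-0.27266],"ee":[-0.02438,0.62564,0.38579],"u":[7.78567,-1.63559,0.7546]}
{"k":14,"\u03b8":[-1.08115,0.13672,-0.30579],"w":[-1.34559,-0.37583,-0.27107],"ee":[-0.03571,0.63361,0.37177],"u":[7.90808,-1.65326,0.75833]}
{"k":15,"\u03b8":[-1.10783,0.12934,-0.31126],"w":[-1.32226,-0.36019,-0.26978],"ee":[-0.04683,0.64096,0.35775],"u":[8.00735,-1.67584,0.76175]}
{"k":16,"\u03b8":[-1.13401,0.12227,-0.31671],"w":[-1.29658,-0.34457,-0.26875],"ee":[-0.05772,0.64772,0.34379],"u":[8.08726,-1.70236,0.76489]}
{"k":17,"\u03b8":[-1.15966,0.11551,-0.32215],"w":[-1.26906,-0.32915,-0.26796],"ee":[-0.06834,0.65389,0.32994],"u":[8.15077,-1.73205,0.76773]}
{"k":18,"\u03b8":[-1.18474,0.10905,-0.32757],"w":[-1.24011,-0.31407,-0.26739],"ee":[-0.07869,0.6595,0.31622],"u":[8.20023,-1.76426,0.7703]}
{"k":19,"\u03b8":[-1.20924,0.10289,-0.33299],"w":[-1.21006,-0.29943,-0.26701],"ee":[-0.08875,0.66457,0.30268],"u":[8.23754,-1.79844,0.77256]}
{"k":20,"\u03b8":[-1.23313,0.09702,-0.3384],"w":[-1.17919,-0.28532,-0.26683],"ee":[-0.09851,0.66911,0.28934],"u":[8.26427,-1.83412,0.77452]}
{"k":21,"\u03b8":[-1.25639,0.09142,-0.34381],"w":[-1.14774,-0.27179,-0.26681],"ee":[-0.10796,0.67317,0.27623],"u":[8.28172,-1.87091,0.77616]}
{"k":22,"\u03b8":[-1.27902,0.08609,-0.34922],"w":[-1.11591,-0.25888,-0.26695],"ee":[-0.1171,0.67677,0.26336],"u":[8.291,-1.90845,0.77746]}
{"k":23,"\u03b8":[-1.30102,0.08101,-0.35463],"w":[-1.08387,-0.24663,-0.26725],"ee":[-0.12593,0.67993,0.25077],"u":[8.29306,-1.94645,0.77843]}
{"k":24,"\u03b8":[-1.32237,0.07617,-0.36006],"w":[-1.05177,-0.23506,-0.26768],"ee":[-0.13445,0.68268,0.23845],"u":[8.28874,-1.98464,0.77906]}
{"k":25,"\u03b8":[-1.34308,0.07155,-0.36549],"w":[-1.01974,-0.22417,-0.26825],"ee":[-0.14266,0.68506,0.22643],"u":[8.27879,-2.02279,0.77932]}
{"k":26,"\u03b8":[-1.36315,0.06715,-0.37094],"w":[-0.98789,-0.21396,-0.26894],"ee":[-0.15057,0.68708,0.21472],"u":[8.26387,-2.0607,0.77923]}
{"k":27,"\u03b8":[-1.38259,0.06294,-0.3764],"w":[-0.95631,-0.20444,-0.26976],"ee":[-0.15817,0.68878,0.20332],"u":[8.24458,-2.09822,0.77878]}
{"k":28,"\u03b8":[-1.4014,0.05891,-0.38188],"w":[-0.9251,-0.19559,-0.27069],"ee":[-0.16547,0.69018,0.19223],"u":[8.22144,-2.13519,0.77796]}
{"k":29,"\u03b8":[-1.41959,0.05506,-0.38738],"w":[-0.89433,-0.18739,-0.27172],"ee":[-0.17249,0.69131,0.18146],"u":[8.19497,-2.17149,0.77678]}
{"k":30,"\u03b8":[-1.43718,0.05136,-0.3929],"w":[-0.86406,-0.17983,-0.27286],"ee":[-0.17922,0.69218,0.17102],"u":[8.1656,-2.20703,0.77525]}
{"k":31,"\u03b8":[-1.45416,0.04781,-0.39844],"w":[-0.83434,-0.17288,-0.27409],"ee":[-0.18568,0.69282,0.1609],"u":[8.13375,-2.24172,0.77336]}
{"k":32,"\u03b8":[-1.47055,0.04439,-0.40401],"w":[-0.80523,-0.16652,-0.27542],"ee":[-0.19188,0.69325,0.1511],"u":[8.09978,-2.2755,0.77113]}
{"k":33,"\u03b8":[-1.48637,0.04109,-0.40961],"w":[-0.77676,-0.16072,-0.27684],"ee":[-0.19781,0.6935,0.14162],"u":[8.06404,-2.30832,0.76856]}
{"k":34,"\u03b8":[-1.50162,0.0379,-0.41524],"w":[-0.74896,-0.15546,-0.27835],"ee":[-0.20349,0.69357,0.13246],"u":[8.02683,-2.34014,0.76566]}
{"k":35,"\u03b8":[-1.51633,0.03482,-0.4209],"w":[-0.72187,-0.15071,-0.27994],"ee":[-0.20893,0.69348,0.12361],"u":[7.98843,-2.37094,0.76244]}
{"k":36,"\u03b8":[-1.5305,0.03182,-0.42659],"w":[-0.6955,-0.14645,-0.28162],"ee":[-0.21414,0.69326,0.11507]}
{"summary": "final ee position (m): -0.21414 0.69326 0.11507"}


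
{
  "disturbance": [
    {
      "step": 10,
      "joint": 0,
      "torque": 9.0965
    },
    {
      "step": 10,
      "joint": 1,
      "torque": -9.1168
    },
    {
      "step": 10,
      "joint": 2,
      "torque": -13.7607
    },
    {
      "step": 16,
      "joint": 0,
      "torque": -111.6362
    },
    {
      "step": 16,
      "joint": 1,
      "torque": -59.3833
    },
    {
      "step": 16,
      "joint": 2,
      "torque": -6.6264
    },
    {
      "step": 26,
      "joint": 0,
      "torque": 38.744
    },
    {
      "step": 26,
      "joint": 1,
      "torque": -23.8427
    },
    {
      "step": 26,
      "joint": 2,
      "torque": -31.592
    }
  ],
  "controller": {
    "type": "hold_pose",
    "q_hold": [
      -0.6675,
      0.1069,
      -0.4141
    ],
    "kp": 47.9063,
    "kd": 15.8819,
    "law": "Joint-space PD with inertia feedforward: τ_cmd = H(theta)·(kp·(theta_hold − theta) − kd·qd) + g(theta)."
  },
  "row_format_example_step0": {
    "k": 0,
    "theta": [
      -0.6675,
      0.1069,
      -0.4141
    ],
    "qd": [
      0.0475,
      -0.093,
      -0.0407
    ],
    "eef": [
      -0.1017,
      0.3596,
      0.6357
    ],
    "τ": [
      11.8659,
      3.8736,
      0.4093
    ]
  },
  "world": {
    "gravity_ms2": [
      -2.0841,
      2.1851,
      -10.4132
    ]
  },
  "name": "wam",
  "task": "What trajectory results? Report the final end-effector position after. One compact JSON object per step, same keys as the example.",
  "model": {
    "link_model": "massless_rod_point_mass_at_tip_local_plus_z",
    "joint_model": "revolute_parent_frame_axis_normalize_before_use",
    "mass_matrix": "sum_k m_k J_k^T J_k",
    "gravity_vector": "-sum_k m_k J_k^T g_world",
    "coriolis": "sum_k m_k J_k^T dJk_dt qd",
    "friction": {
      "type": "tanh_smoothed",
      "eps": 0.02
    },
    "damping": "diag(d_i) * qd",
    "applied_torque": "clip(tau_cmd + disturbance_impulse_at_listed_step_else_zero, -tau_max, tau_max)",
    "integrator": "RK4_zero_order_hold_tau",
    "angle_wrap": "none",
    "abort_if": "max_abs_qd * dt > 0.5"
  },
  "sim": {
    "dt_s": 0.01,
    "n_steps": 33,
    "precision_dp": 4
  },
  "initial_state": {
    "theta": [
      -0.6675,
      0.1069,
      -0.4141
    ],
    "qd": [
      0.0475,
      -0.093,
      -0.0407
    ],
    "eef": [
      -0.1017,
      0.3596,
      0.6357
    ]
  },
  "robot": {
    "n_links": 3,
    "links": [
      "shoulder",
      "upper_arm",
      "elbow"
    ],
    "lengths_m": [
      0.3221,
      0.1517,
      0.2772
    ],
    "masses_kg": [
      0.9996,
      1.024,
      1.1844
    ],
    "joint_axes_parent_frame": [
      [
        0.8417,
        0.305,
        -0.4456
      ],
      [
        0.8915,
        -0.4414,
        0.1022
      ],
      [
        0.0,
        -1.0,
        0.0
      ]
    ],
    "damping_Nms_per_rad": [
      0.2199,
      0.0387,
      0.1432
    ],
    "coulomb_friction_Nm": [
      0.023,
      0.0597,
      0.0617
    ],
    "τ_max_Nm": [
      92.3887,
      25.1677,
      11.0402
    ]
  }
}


{"k":1,"theta":[-0.6671,0.1061,-0.4145],"qd":[0.0385,-0.0743,-0.0309],"eef":[-0.1014,0.3597,0.6357],"\u03c4":[11.9032,3.8471,0.375]}
{"k":2,"theta":[-0.6667,0.1054,-0.4147],"qd":[0.0304,-0.0574,-0.0238],"eef":[-0.1011,0.3598,0.6356],"\u03c4":[11.9355,3.8238,0.3457]}
{"k":3,"theta":[-0.6665,0.1049,-0.4149],"qd":[0.023,-0.042,-0.0191],"eef":[-0.1009,0.3598,0.6356],"\u03c4":[11.9631,3.8035,0.3211]}
{"k":4,"theta":[-0.6663,0.1046,-0.4151],"qd":[0.0167,-0.0287,-0.0159],"eef":[-0.1008,0.3598,0.6356],"\u03c4":[11.9867,3.7861,0.3005]}
{"k":5,"theta":[-0.6661,0.1043,-0.4153],"qd":[0.0117,-0.0184,-0.0128],"eef":[-0.1007,0.3599,0.6356],"\u03c4":[12.0064,3.772,0.2835]}
{"k":6,"theta":[-0.666,0.1042,-0.4154],"qd":[0.0081,-0.0112,-0.0093],"eef":[-0.1006,0.3599,0.6356],"\u03c4":[12.023,3.7616,0.2697]}
{"k":7,"theta":[-0.666,0.1041,-0.4154],"qd":[0.0055,-0.0066,-0.006],"eef":[-0.1005,0.3599,0.6356],"\u03c4":[12.0369,3.7544,0.2591]}
{"k":8,"theta":[-0.6659,0.104,-0.4155],"qd":[0.0037,-0.0034,-0.0035],"eef":[-0.1005,0.3599,0.6356],"\u03c4":[12.0487,3.7498,0.2512]}
{"k":9,"theta":[-0.6659,0.104,-0.4155],"qd":[0.0022,-0.0012,-0.0016],"eef":[-0.1005,0.3598,0.6356],"\u03c4":[12.0586,3.747,0.2454]}
{"k":10,"theta":[-0.6659,0.104,-0.4155],"qd":[0.0011,0.0003,-0.0003],"eef":[-0.1005,0.3598,0.6356],"\u03c4":[21.1635,-5.3714,-11.0402]}
{"k":11,"theta":[-0.6646,0.1012,-0.419],"qd":[0.2471,-0.5613,-0.6906],"eef":[-0.0989,0.3603,0.6353],"\u03c4":[10.6131,5.2125,2.0498]}
{"k":12,"theta":[-0.6623,0.096,-0.4252],"qd":[0.2116,-0.4836,-0.5483],"eef":[-0.0959,0.3613,0.6347],"\u03c4":[10.8192,5.023,1.8026]}
{"k":13,"theta":[-0.6604,0.0915,-0.4301],"qd":[0.1789,-0.411,-0.4323],"eef":[-0.0935,0.362,0.6342],"\u03c4":[10.998,4.8559,1.5883]}
{"k":14,"theta":[-0.6587,0.0877,-0.4339],"qd":[0.1492,-0.3442,-0.3375],"eef":[-0.0916,0.3626,0.6338],"\u03c4":[11.1533,4.7088,1.4024]}
{"k":15,"theta":[-0.6574,0.0846,-0.4369],"qd":[0.1224,-0.2835,-0.2598],"eef":[-0.09,0.3631,0.6335],"\u03c4":[11.2883,4.5794,1.241]}
{"k":16,"theta":[-0.6563,0.082,-0.4392],"qd":[0.0987,-0.229,-0.196],"eef":[-0.0888,0.3635,0.6332],"\u03c4":[-92.3887,-25.1677,-5.5257]}
{"k":17,"theta":[-0.6707,0.1013,-0.4688],"qd":[-2.9434,4.0259,-5.5965],"eef":[-0.0878,0.3654,0.6299],"\u03c4":[28.241,9.133,2.0931]}
{"k":18,"theta":[-0.697,0.1371,-0.5179],"qd":[-2.3406,3.148,-4.2766],"eef":[-0.0874,0.3685,0.6239],"\u03c4":[26.1467,8.3898,1.9722]}
{"k":19,"theta":[-0.718,0.1649,-0.5554],"qd":[-1.8533,2.4362,-3.2484],"eef":[-0.0873,0.3711,0.6187],"\u03c4":[24.326,7.7541,1.8496]}
{"k":20,"theta":[-0.7345,0.1863,-0.5837],"qd":[-1.4577,1.8613,-2.442],"eef":[-0.0874,0.3734,0.6144],"\u03c4":[22.7411,7.2075,1.7281]}
{"k":21,"theta":[-0.7474,0.2026,-0.6049],"qd":[-1.135,1.3982,-1.8056],"eef":[-0.0878,0.3753,0.6108],"\u03c4":[21.3599,6.7351,1.6107]}
{"k":22,"theta":[-0.7574,0.2147,-0.6203],"qd":[-0.8708,1.0258,-1.3005],"eef":[-0.0882,0.3769,0.608],"\u03c4":[20.1556,6.3253,1.4998]}
{"k":23,"theta":[-0.765,0.2234,-0.6313],"qd":[-0.6539,0.727,-0.898],"eef":[-0.0887,0.3782,0.6059],"\u03c4":[19.1049,5.9689,1.3969]}
{"k":24,"theta":[-0.7707,0.2294,-0.6386],"qd":[-0.4754,0.4878,-0.5763],"eef":[-0.0893,0.3793,0.6042],"\u03c4":[18.1883,5.6584,1.3026]}
{"k":25,"theta":[-0.7747,0.2334,-0.6431],"qd":[-0.3284,0.2969,-0.3189],"eef":[-0.0898,0.3801,0.6031],"\u03c4":[17.3885,5.3876,1.217]}
{"k":26,"theta":[-0.7774,0.2356,-0.6452],"qd":[-0.2074,0.1449,-0.113],"eef":[-0.0904,0.3808,0.6023],"\u03c4":[55.4349,-18.6914,-11.0402]}
{"k":27,"theta":[-0.7635,0.2,-0.6223],"qd":[2.9605,-7.182,4.7393],"eef":[-0.0888,0.3843,0.6031],"\u03c4":[9.895,8.8368,2.9914]}
{"k":28,"theta":[-0.7364,0.1351,-0.578],"qd":[2.4577,-5.8202,4.1095],"eef":[-0.0856,0.3901,0.6046],"\u03c4":[10.2817,8.2872,2.5942]}
{"k":29,"theta":[-0.7141,0.0827,-0.5401],"qd":[2.023,-4.6731,3.4678],"eef":[-0.0829,0.3945,0.6055],"\u03c4":[10.6029,7.8005,2.2748]}
{"k":30,"theta":[-0.6957,0.0409,-0.5084],"qd":[1.6515,-3.7159,2.8641],"eef":[-0.0806,0.3979,0.6061],"\u03c4":[10.869,7.3655,2.0095]}
{"k":31,"theta":[-0.6808,0.0078,-0.4825],"qd":[1.3374,-2.9222,2.3235],"eef":[-0.0788,0.4004,0.6065],"\u03c4":[11.0891,6.9744,1.7835]}
{"k":32,"theta":[-0.6687,-0.0181,-0.4616],"qd":[1.0739,-2.2668,1.8555],"eef":[-0.0772,0.4021,0.6068],"\u03c4":[11.2712,6.6219,1.5872]}
{"k":33,"theta":[-0.6591,-0.0381,-0.4451],"qd":[0.8544,-1.7272,1.4596],"eef":[-0.076,0.4033,0.6071]}
{"summary": "final eef position (m): -0.0760 0.4033 0.6071"}


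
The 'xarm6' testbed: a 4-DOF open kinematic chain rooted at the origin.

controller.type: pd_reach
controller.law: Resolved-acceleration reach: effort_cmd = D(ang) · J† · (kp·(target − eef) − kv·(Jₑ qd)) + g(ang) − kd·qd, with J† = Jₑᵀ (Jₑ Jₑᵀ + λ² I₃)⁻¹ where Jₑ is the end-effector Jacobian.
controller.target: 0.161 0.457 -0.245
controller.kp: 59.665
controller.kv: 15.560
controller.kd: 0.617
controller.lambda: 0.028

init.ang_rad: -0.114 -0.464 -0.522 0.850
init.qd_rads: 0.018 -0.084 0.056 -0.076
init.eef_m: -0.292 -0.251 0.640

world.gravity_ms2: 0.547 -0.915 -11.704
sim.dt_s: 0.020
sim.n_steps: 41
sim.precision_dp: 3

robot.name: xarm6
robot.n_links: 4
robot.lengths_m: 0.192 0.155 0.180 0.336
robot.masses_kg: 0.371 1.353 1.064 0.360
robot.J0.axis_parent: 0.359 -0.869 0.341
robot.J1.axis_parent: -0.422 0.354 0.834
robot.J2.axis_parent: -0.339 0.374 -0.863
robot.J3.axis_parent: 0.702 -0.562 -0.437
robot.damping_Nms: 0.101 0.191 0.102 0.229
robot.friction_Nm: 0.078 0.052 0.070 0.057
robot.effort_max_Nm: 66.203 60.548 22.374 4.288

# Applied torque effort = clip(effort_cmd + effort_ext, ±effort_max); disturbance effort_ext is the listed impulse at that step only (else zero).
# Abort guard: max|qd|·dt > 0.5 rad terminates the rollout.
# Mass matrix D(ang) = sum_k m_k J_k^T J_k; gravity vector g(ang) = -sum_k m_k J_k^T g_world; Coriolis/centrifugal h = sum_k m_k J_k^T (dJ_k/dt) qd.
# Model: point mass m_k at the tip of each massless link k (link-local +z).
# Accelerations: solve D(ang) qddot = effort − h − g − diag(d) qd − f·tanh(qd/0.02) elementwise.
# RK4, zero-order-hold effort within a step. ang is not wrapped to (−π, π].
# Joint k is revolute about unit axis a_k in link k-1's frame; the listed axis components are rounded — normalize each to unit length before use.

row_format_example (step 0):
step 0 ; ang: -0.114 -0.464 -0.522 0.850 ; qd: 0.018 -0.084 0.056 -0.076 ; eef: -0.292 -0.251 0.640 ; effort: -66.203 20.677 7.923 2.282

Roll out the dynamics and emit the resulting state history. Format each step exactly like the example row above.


step 1 ; ang: -0.144 -0.465 -0.522 0.920 ; qd: -3.142 -0.229 -0.493 6.500 ; eef: -0.287 -0.243 0.631 ; effort: -43.615 13.348 5.894 -2.340
step 2 ; ang: -0.243 -0.511 -0.585 1.016 ; qd: -6.529 -3.826 -5.106 3.685 ; eef: -0.269 -0.222 0.616 ; effort: -22.542 8.897 6.202 0.351
step 3 ; ang: -0.354 -0.527 -0.613 1.160 ; qd: -4.920 1.475 1.249 9.571 ; eef: -0.240 -0.190 0.600 ; effort: -6.062 0.202 0.059 -3.074
step 4 ; ang: -0.489 -0.574 -0.674 1.250 ; qd: -8.108 -5.157 -6.136 0.824 ; eef: -0.205 -0.155 0.590 ; effort: -0.126 2.375 3.852 3.303
step 5 ; ang: -0.606 -0.575 -0.680 1.380 ; qd: -4.089 3.858 4.017 10.589 ; eef: -0.166 -0.117 0.578 ; effort: 9.628 -6.159 -3.823 -3.625
step 6 ; ang: -0.737 -0.618 -0.722 1.448 ; qd: -8.453 -6.630 -6.741 -2.067 ; eef: -0.128 -0.080 0.569 ; effort: 6.931 1.154 3.392 4.288
step 7 ; ang: -0.850 -0.627 -0.726 1.543 ; qd: -3.471 4.286 4.688 9.814 ; eef: -0.089 -0.043 0.555 ; effort: 15.791 -8.133 -5.025 -3.516
step 8 ; ang: -0.966 -0.657 -0.745 1.603 ; qd: -7.589 -6.110 -5.279 -2.276 ; eef: -0.053 -0.009 0.541 ; effort: 9.896 0.031 2.235 4.288
step 9 ; ang: -1.072 -0.677 -0.750 1.674 ; qd: -3.473 2.962 3.615 7.966 ; eef: -0.018 0.024 0.523 ; effort: 18.204 -7.642 -4.557 -2.945
step 10 ; ang: -1.171 -0.699 -0.751 1.735 ; qd: -6.182 -4.414 -2.901 -0.808 ; eef: 0.015 0.056 0.503 ; effort: 12.626 -1.560 0.447 3.166
step 11 ; ang: -1.267 -0.725 -0.752 1.792 ; qd: -3.644 1.057 2.122 5.665 ; eef: 0.046 0.085 0.480 ; effort: 18.899 -6.276 -3.621 -2.042
step 12 ; ang: -1.353 -0.748 -0.744 1.850 ; qd: -4.851 -2.872 -0.942 0.677 ; eef: 0.074 0.114 0.455 ; effort: 15.186 -2.872 -1.138 1.409
step 13 ; ang: -1.437 -0.779 -0.740 1.895 ; qd: -3.634 -0.578 1.079 3.452 ; eef: 0.099 0.140 0.429 ; effort: 18.579 -4.891 -2.896 -1.041
step 14 ; ang: -1.512 -0.806 -0.729 1.943 ; qd: -3.815 -1.964 0.193 1.525 ; eef: 0.122 0.164 0.401 ; effort: 17.042 -3.560 -2.118 0.150
step 15 ; ang: -1.583 -0.839 -0.719 1.981 ; qd: -3.292 -1.412 0.712 2.180 ; eef: 0.141 0.187 0.372 ; effort: 18.215 -3.973 -2.602 -0.658
step 16 ; ang: -1.646 -0.871 -0.706 2.018 ; qd: -3.075 -1.729 0.636 1.634 ; eef: 0.159 0.207 0.343 ; effort: 17.883 -3.529 -2.525 -0.494
step 17 ; ang: -1.704 -0.905 -0.692 2.051 ; qd: -2.750 -1.698 0.753 1.600 ; eef: 0.174 0.225 0.313 ; effort: 18.106 -3.395 -2.635 -0.723
step 18 ; ang: -1.757 -0.939 -0.676 2.081 ; qd: -2.464 -1.775 0.797 1.407 ; eef: 0.186 0.242 0.284 ; effort: 18.046 -3.130 -2.666 -0.800
step 19 ; ang: -1.803 -0.975 -0.660 2.108 ; qd: -2.175 -1.813 0.839 1.282 ; eef: 0.196 0.257 0.255 ; effort: 18.022 -2.890 -2.695 -0.912
step 20 ; ang: -1.844 -1.012 -0.643 2.132 ; qd: -1.894 -1.853 0.866 1.158 ; eef: 0.204 0.270 0.226 ; effort: 17.950 -2.638 -2.703 -1.002
step 21 ; ang: -1.879 -1.049 -0.625 2.154 ; qd: -1.618 -1.887 0.879 1.049 ; eef: 0.210 0.282 0.199 ; effort: 17.865 -2.391 -2.694 -1.082
step 22 ; ang: -1.908 -1.087 -0.608 2.174 ; qd: -1.350 -1.917 0.880 0.952 ; eef: 0.215 0.292 0.172 ; effort: 17.768 -2.149 -2.668 -1.150
step 23 ; ang: -1.933 -1.125 -0.590 2.192 ; qd: -1.087 -1.946 0.870 0.866 ; eef: 0.217 0.301 0.147 ; effort: 17.662 -1.916 -2.626 -1.205
step 24 ; ang: -1.952 -1.164 -0.573 2.209 ; qd: -0.831 -1.973 0.850 0.789 ; eef: 0.218 0.308 0.123 ; effort: 17.551 -1.693 -2.570 -1.249
step 25 ; ang: -1.966 -1.204 -0.556 2.224 ; qd: -0.581 -2.002 0.820 0.721 ; eef: 0.219 0.315 0.101 ; effort: 17.431 -1.480 -2.501 -1.280
step 26 ; ang: -1.975 -1.244 -0.540 2.238 ; qd: -0.338 -2.035 0.781 0.659 ; eef: 0.218 0.321 0.080 ; effort: 17.296 -1.276 -2.418 -1.299
step 27 ; ang: -1.979 -1.285 -0.525 2.251 ; qd: -0.101 -2.073 0.734 0.602 ; eef: 0.216 0.325 0.060 ; effort: 17.134 -1.079 -2.324 -1.307
step 28 ; ang: -1.979 -1.327 -0.510 2.262 ; qd: 0.120 -2.125 0.670 0.540 ; eef: 0.214 0.330 0.043 ; effort: 16.908 -0.873 -2.206 -1.300
step 29 ; ang: -1.975 -1.370 -0.498 2.273 ; qd: 0.330 -2.181 0.597 0.485 ; eef: 0.211 0.333 0.026 ; effort: 16.623 -0.668 -2.078 -1.288
step 30 ; ang: -1.966 -1.414 -0.486 2.282 ; qd: 0.529 -2.242 0.519 0.431 ; eef: 0.208 0.336 0.011 ; effort: 16.229 -0.456 -1.939 -1.269
step 31 ; ang: -1.954 -1.460 -0.477 2.290 ; qd: 0.713 -2.309 0.432 0.374 ; eef: 0.205 0.339 -0.002 ; effort: 15.667 -0.227 -1.781 -1.241
step 32 ; ang: -1.938 -1.506 -0.469 2.297 ; qd: 0.873 -2.379 0.335 0.310 ; eef: 0.202 0.341 -0.015 ; effort: 14.891 0.029 -1.601 -1.204
step 33 ; ang: -1.919 -1.554 -0.463 2.302 ; qd: 1.001 -2.445 0.226 0.238 ; eef: 0.199 0.342 -0.026 ; effort: 13.880 0.316 -1.395 -1.161
step 34 ; ang: -1.898 -1.604 -0.460 2.306 ; qd: 1.086 -2.499 0.109 0.156 ; eef: 0.195 0.344 -0.036 ; effort: 12.664 0.631 -1.169 -1.112
step 35 ; ang: -1.876 -1.654 -0.459 2.309 ; qd: 1.121 -2.531 -0.001 0.059 ; eef: 0.192 0.345 -0.045 ; effort: 11.338 0.963 -0.942 -1.058
step 36 ; ang: -1.854 -1.704 -0.460 2.309 ; qd: 1.103 -2.525 -0.066 -0.026 ; eef: 0.189 0.345 -0.054 ; effort: 10.099 1.280 -0.779 -1.030
step 37 ; ang: -1.833 -1.754 -0.462 2.308 ; qd: 1.028 -2.464 -0.161 -0.059 ; eef: 0.187 0.346 -0.062 ; effort: 8.970 1.575 -0.590 -1.055
step 38 ; ang: -1.813 -1.803 -0.466 2.306 ; qd: 0.896 -2.386 -0.229 -0.161 ; eef: 0.185 0.346 -0.070 ; effort: 8.019 1.868 -0.421 -1.022
step 39 ; ang: -1.797 -1.849 -0.471 2.302 ; qd: 0.717 -2.260 -0.283 -0.251 ; eef: 0.183 0.346 -0.078 ; effort: 7.379 2.120 -0.274 -0.999
step 40 ; ang: -1.785 -1.893 -0.477 2.296 ; qd: 0.502 -2.097 -0.310 -0.335 ; eef: 0.181 0.345 -0.086 ; effort: 7.067 2.334 -0.167 -0.982
step 41 ; ang: -1.777 -1.932 -0.483 2.289 ; qd: 0.267 -1.906 -0.310 -0.407 ; eef: 0.180 0.345 -0.093


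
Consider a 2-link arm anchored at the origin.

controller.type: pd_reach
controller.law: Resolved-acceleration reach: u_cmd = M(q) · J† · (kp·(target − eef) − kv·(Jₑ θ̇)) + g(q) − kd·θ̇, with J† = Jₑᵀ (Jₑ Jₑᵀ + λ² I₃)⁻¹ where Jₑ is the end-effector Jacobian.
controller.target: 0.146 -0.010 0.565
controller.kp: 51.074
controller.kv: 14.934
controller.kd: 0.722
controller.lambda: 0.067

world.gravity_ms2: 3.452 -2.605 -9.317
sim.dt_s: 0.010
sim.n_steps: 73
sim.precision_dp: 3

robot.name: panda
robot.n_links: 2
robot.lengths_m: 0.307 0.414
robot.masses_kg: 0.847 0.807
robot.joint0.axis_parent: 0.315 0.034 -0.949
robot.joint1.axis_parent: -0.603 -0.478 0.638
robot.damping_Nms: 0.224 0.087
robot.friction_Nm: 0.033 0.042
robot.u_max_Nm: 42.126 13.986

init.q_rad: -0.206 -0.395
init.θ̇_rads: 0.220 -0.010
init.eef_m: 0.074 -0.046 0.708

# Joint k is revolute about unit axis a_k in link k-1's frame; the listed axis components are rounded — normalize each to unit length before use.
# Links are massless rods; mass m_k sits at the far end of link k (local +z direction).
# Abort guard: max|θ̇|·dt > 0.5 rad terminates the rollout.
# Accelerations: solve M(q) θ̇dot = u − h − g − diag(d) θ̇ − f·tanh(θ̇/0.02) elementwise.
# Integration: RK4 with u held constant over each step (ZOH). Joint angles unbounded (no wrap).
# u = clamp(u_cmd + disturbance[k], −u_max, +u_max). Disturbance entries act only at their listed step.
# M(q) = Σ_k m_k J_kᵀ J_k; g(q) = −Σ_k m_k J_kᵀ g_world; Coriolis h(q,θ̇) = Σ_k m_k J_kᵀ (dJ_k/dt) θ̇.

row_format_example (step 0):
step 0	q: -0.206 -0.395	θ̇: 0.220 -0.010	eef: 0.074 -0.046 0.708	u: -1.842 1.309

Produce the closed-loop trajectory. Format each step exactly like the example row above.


step 1	q: -0.205 -0.396	θ̇: -0.092 -0.262	eef: 0.074 -0.047 0.707	u: -1.502 1.524
step 2	q: -0.207 -0.400	θ̇: -0.233 -0.364	eef: 0.075 -0.047 0.707	u: -1.340 1.603
step 3	q: -0.210 -0.403	θ̇: -0.305 -0.407	eef: 0.075 -0.047 0.707	u: -1.249 1.629
step 4	q: -0.213 -0.408	θ̇: -0.343 -0.422	eef: 0.076 -0.048 0.707	u: -1.195 1.632
step 5	q: -0.217 -0.412	θ̇: -0.363 -0.425	eef: 0.077 -0.048 0.706	u: -1.161 1.627
step 6	q: -0.220 -0.416	θ̇: -0.375 -0.423	eef: 0.078 -0.048 0.706	u: -1.138 1.618
step 7	q: -0.224 -0.420	θ̇: -0.381 -0.419	eef: 0.079 -0.048 0.706	u: -1.121 1.610
step 8	q: -0.228 -0.424	θ̇: -0.385 -0.414	eef: 0.079 -0.048 0.706	u: -1.109 1.604
step 9	q: -0.232 -0.429	θ̇: -0.387 -0.410	eef: 0.080 -0.047 0.705	u: -1.100 1.598
step 10	q: -0.236 -0.433	θ̇: -0.388 -0.406	eef: 0.081 -0.047 0.705	u: -1.093 1.594
step 11	q: -0.239 -0.437	θ̇: -0.389 -0.403	eef: 0.082 -0.047 0.705	u: -1.087 1.592
step 12	q: -0.243 -0.441	θ̇: -0.389 -0.400	eef: 0.083 -0.047 0.705	u: -1.083 1.590
step 13	q: -0.247 -0.445	θ̇: -0.388 -0.397	eef: 0.083 -0.047 0.704	u: -1.079 1.590
step 14	q: -0.251 -0.449	θ̇: -0.387 -0.395	eef: 0.084 -0.047 0.704	u: -1.077 1.590
step 15	q: -0.255 -0.453	θ̇: -0.386 -0.393	eef: 0.085 -0.047 0.704	u: -1.075 1.591
step 16	q: -0.259 -0.456	θ̇: -0.384 -0.391	eef: 0.086 -0.046 0.704	u: -1.073 1.593
step 17	q: -0.263 -0.460	θ̇: -0.383 -0.389	eef: 0.086 -0.046 0.703	u: -1.072 1.595
step 18	q: -0.266 -0.464	θ̇: -0.381 -0.387	eef: 0.087 -0.046 0.703	u: -1.072 1.597
step 19	q: -0.270 -0.468	θ̇: -0.379 -0.386	eef: 0.088 -0.046 0.703	u: -1.071 1.599
step 20	q: -0.274 -0.472	θ̇: -0.377 -0.385	eef: 0.089 -0.046 0.702	u: -1.071 1.602
step 21	q: -0.278 -0.476	θ̇: -0.375 -0.383	eef: 0.089 -0.045 0.702	u: -1.071 1.605
step 22	q: -0.282 -0.480	θ̇: -0.373 -0.382	eef: 0.090 -0.045 0.702	u: -1.071 1.608
step 23	q: -0.285 -0.483	θ̇: -0.371 -0.381	eef: 0.091 -0.045 0.702	u: -1.071 1.611
step 24	q: -0.289 -0.487	θ̇: -0.369 -0.379	eef: 0.092 -0.045 0.701	u: -1.072 1.614
step 25	q: -0.293 -0.491	θ̇: -0.367 -0.378	eef: 0.092 -0.045 0.701	u: -1.072 1.618
step 26	q: -0.296 -0.495	θ̇: -0.365 -0.377	eef: 0.093 -0.045 0.701	u: -1.073 1.621
step 27	q: -0.300 -0.499	θ̇: -0.363 -0.376	eef: 0.094 -0.044 0.701	u: -1.073 1.624
step 28	q: -0.304 -0.502	θ̇: -0.361 -0.374	eef: 0.095 -0.044 0.700	u: -1.074 1.628
step 29	q: -0.307 -0.506	θ̇: -0.359 -0.373	eef: 0.095 -0.044 0.700	u: -1.075 1.631
step 30	q: -0.311 -0.510	θ̇: -0.356 -0.372	eef: 0.096 -0.044 0.700	u: -1.075 1.635
step 31	q: -0.314 -0.513	θ̇: -0.354 -0.371	eef: 0.097 -0.044 0.699	u: -1.076 1.638
step 32	q: -0.318 -0.517	θ̇: -0.352 -0.370	eef: 0.097 -0.043 0.699	u: -1.076 1.642
step 33	q: -0.321 -0.521	θ̇: -0.350 -0.368	eef: 0.098 -0.043 0.699	u: -1.077 1.645
step 34	q: -0.325 -0.525	θ̇: -0.348 -0.367	eef: 0.099 -0.043 0.699	u: -1.078 1.648
step 35	q: -0.328 -0.528	θ̇: -0.346 -0.366	eef: 0.099 -0.043 0.698	u: -1.078 1.652
step 36	q: -0.332 -0.532	θ̇: -0.344 -0.365	eef: 0.100 -0.043 0.698	u: -1.079 1.655
step 37	q: -0.335 -0.535	θ̇: -0.342 -0.363	eef: 0.101 -0.043 0.698	u: -1.080 1.659
step 38	q: -0.339 -0.539	θ̇: -0.339 -0.362	eef: 0.102 -0.042 0.697	u: -1.080 1.662
step 39	q: -0.342 -0.543	θ̇: -0.337 -0.361	eef: 0.102 -0.042 0.697	u: -1.081 1.665
step 40	q: -0.345 -0.546	θ̇: -0.335 -0.359	eef: 0.103 -0.042 0.697	u: -1.082 1.669
step 41	q: -0.349 -0.550	θ̇: -0.333 -0.358	eef: 0.104 -0.042 0.697	u: -1.082 1.672
step 42	q: -0.352 -0.553	θ̇: -0.331 -0.357	eef: 0.104 -0.042 0.696	u: -1.083 1.675
step 43	q: -0.355 -0.557	θ̇: -0.329 -0.355	eef: 0.105 -0.042 0.696	u: -1.084 1.678
step 44	q: -0.359 -0.561	θ̇: -0.327 -0.354	eef: 0.106 -0.041 0.696	u: -1.084 1.682
step 45	q: -0.362 -0.564	θ̇: -0.325 -0.352	eef: 0.106 -0.041 0.695	u: -1.085 1.685
step 46	q: -0.365 -0.568	θ̇: -0.323 -0.351	eef: 0.107 -0.041 0.695	u: -1.086 1.688
step 47	q: -0.368 -0.571	θ̇: -0.321 -0.350	eef: 0.108 -0.041 0.695	u: -1.086 1.691
step 48	q: -0.371 -0.575	θ̇: -0.319 -0.348	eef: 0.108 -0.041 0.694	u: -1.087 1.694
step 49	q: -0.375 -0.578	θ̇: -0.317 -0.347	eef: 0.109 -0.041 0.694	u: -1.087 1.698
step 50	q: -0.378 -0.582	θ̇: -0.315 -0.345	eef: 0.110 -0.040 0.694	u: -1.088 1.701
step 51	q: -0.381 -0.585	θ̇: -0.313 -0.344	eef: 0.110 -0.040 0.694	u: -1.089 1.704
step 52	q: -0.384 -0.588	θ̇: -0.311 -0.343	eef: 0.111 -0.040 0.693	u: -1.089 1.707
step 53	q: -0.387 -0.592	θ̇: -0.309 -0.341	eef: 0.112 -0.040 0.693	u: -1.090 1.710
step 54	q: -0.390 -0.595	θ̇: -0.307 -0.340	eef: 0.112 -0.040 0.693	u: -1.090 1.713
step 55	q: -0.393 -0.599	θ̇: -0.305 -0.338	eef: 0.113 -0.040 0.692	u: -1.091 1.716
step 56	q: -0.396 -0.602	θ̇: -0.303 -0.337	eef: 0.113 -0.039 0.692	u: -1.091 1.719
step 57	q: -0.399 -0.605	θ̇: -0.301 -0.335	eef: 0.114 -0.039 0.692	u: -1.092 1.722
step 58	q: -0.402 -0.609	θ̇: -0.299 -0.334	eef: 0.115 -0.039 0.691	u: -1.093 1.724
step 59	q: -0.405 -0.612	θ̇: -0.297 -0.332	eef: 0.115 -0.039 0.691	u: -1.093 1.727
step 60	q: -0.408 -0.615	θ̇: -0.296 -0.331	eef: 0.116 -0.039 0.691	u: -1.094 1.730
step 61	q: -0.411 -0.619	θ̇: -0.294 -0.329	eef: 0.117 -0.039 0.691	u: -1.094 1.733
step 62	q: -0.414 -0.622	θ̇: -0.292 -0.328	eef: 0.117 -0.038 0.690	u: -1.095 1.736
step 63	q: -0.417 -0.625	θ̇: -0.290 -0.326	eef: 0.118 -0.038 0.690	u: -1.095 1.739
step 64	q: -0.420 -0.628	θ̇: -0.288 -0.325	eef: 0.118 -0.038 0.690	u: -1.096 1.741
step 65	q: -0.423 -0.632	θ̇: -0.286 -0.323	eef: 0.119 -0.038 0.689	u: -1.096 1.744
step 66	q: -0.426 -0.635	θ̇: -0.284 -0.322	eef: 0.120 -0.038 0.689	u: -1.097 1.747
step 67	q: -0.429 -0.638	θ̇: -0.283 -0.320	eef: 0.120 -0.038 0.689	u: -1.097 1.749
step 68	q: -0.431 -0.641	θ̇: -0.281 -0.319	eef: 0.121 -0.038 0.688	u: -1.097 1.752
step 69	q: -0.434 -0.645	θ̇: -0.279 -0.317	eef: 0.121 -0.037 0.688	u: -1.098 1.755
step 70	q: -0.437 -0.648	θ̇: -0.277 -0.315	eef: 0.122 -0.037 0.688	u: -1.098 1.757
step 71	q: -0.440 -0.651	θ̇: -0.275 -0.314	eef: 0.122 -0.037 0.688	u: -1.099 1.760
step 72	q: -0.442 -0.654	θ̇: -0.274 -0.312	eef: 0.123 -0.037 0.687	u: -1.099 1.762
step 73	q: -0.445 -0.657	θ̇: -0.272 -0.311	eef: 0.124 -0.037 0.687


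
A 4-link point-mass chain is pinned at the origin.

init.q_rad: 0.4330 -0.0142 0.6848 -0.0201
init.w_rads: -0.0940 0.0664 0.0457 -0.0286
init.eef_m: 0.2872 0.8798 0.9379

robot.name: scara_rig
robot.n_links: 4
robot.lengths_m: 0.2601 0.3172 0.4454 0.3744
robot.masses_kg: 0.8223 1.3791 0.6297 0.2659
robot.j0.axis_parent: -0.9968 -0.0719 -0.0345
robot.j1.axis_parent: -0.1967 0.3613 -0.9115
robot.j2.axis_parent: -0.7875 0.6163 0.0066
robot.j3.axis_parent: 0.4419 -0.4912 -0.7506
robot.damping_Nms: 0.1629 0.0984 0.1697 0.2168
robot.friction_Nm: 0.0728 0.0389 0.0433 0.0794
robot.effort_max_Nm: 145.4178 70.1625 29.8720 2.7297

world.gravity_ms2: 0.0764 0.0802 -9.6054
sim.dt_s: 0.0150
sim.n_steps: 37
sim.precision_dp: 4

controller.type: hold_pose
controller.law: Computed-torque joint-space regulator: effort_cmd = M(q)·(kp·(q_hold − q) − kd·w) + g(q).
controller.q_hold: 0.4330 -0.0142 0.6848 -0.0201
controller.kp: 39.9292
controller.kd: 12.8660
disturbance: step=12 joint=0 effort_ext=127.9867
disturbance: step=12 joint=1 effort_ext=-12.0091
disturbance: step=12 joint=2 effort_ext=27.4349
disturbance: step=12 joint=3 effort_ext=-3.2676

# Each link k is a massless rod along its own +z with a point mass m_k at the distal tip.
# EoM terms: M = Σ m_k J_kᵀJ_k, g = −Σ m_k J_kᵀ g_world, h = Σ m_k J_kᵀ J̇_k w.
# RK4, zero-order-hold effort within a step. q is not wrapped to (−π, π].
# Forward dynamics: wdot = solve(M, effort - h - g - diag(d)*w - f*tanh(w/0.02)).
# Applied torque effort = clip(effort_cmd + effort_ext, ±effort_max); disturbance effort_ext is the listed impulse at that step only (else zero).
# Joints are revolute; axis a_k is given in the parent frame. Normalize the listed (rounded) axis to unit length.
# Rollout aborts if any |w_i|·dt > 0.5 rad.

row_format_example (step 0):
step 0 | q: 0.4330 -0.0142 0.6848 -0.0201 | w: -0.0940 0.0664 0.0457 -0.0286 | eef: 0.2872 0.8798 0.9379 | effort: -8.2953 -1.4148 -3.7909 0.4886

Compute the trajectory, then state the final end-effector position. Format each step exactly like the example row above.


step 1 | q: 0.4317 -0.0133 0.6854 -0.0201 | w: -0.0732 0.0542 0.0263 -0.0484 | eef: 0.2881 0.8787 0.9385 | effort: -8.5250 -1.3526 -3.8037 0.4887
step 2 | q: 0.4308 -0.0126 0.6859 -0.0202 | w: -0.0564 0.0431 0.0146 -0.0510 | eef: 0.2889 0.8777 0.9389 | effort: -8.7241 -1.2993 -3.8175 0.4881
step 3 | q: 0.4300 -0.0120 0.6862 -0.0204 | w: -0.0426 0.0331 0.0071 -0.0487 | eef: 0.2895 0.8770 0.9393 | effort: -8.8965 -1.2537 -3.8316 0.4877
step 4 | q: 0.4294 -0.0116 0.6864 -0.0204 | w: -0.0313 0.0244 0.0020 -0.0455 | eef: 0.2899 0.8765 0.9396 | effort: -9.0452 -1.2152 -3.8451 0.4875
step 5 | q: 0.4290 -0.0112 0.6865 -0.0205 | w: -0.0221 0.0172 -0.0017 -0.0426 | eef: 0.2902 0.8761 0.9398 | effort: -9.1727 -1.1831 -3.8577 0.4875
step 6 | q: 0.4287 -0.0110 0.6866 -0.0204 | w: -0.0146 0.0114 -0.0044 -0.0400 | eef: 0.2904 0.8758 0.9400 | effort: -9.2810 -1.1571 -3.8693 0.4877
step 7 | q: 0.4286 -0.0109 0.6866 -0.0204 | w: -0.0086 0.0068 -0.0063 -0.0377 | eef: 0.2905 0.8756 0.9401 | effort: -9.3717 -1.1363 -3.8797 0.4879
step 8 | q: 0.4284 -0.0108 0.6867 -0.0203 | w: -0.0039 0.0032 -0.0076 -0.0358 | eef: 0.2906 0.8755 0.9402 | effort: -9.4470 -1.1201 -3.8890 0.4883
step 9 | q: 0.4284 -0.0108 0.6867 -0.0202 | w: -0.0002 0.0005 -0.0084 -0.0343 | eef: 0.2906 0.8754 0.9402 | effort: -9.5090 -1.1074 -3.8971 0.4886
step 10 | q: 0.4284 -0.0108 0.6867 -0.0200 | w: 0.0027 -0.0016 -0.0089 -0.0332 | eef: 0.2905 0.8754 0.9402 | effort: -9.5602 -1.0976 -3.9043 0.4890
step 11 | q: 0.4285 -0.0109 0.6867 -0.0199 | w: 0.0048 -0.0032 -0.0092 -0.0325 | eef: 0.2905 0.8755 0.9402 | effort: -9.6025 -1.0900 -3.9105 0.4894
step 12 | q: 0.4285 -0.0109 0.6867 -0.0197 | w: 0.0064 -0.0043 -0.0094 -0.0320 | eef: 0.2904 0.8755 0.9402 | effort: 118.3492 -13.0932 23.5190 -2.7297
step 13 | q: 0.4383 -0.0155 0.6867 -0.0189 | w: 1.2966 -0.6025 -0.0114 0.0465 | eef: 0.2867 0.8853 0.9325 | effort: -35.0757 1.2772 -9.3337 1.1254
step 14 | q: 0.4559 -0.0235 0.6862 -0.0190 | w: 1.0496 -0.4740 -0.0421 0.0335 | eef: 0.2800 0.9027 0.9184 | effort: -31.5170 0.8897 -8.5067 1.0251
step 15 | q: 0.4700 -0.0299 0.6854 -0.0190 | w: 0.8359 -0.3702 -0.0485 0.0401 | eef: 0.2746 0.9163 0.9070 | effort: -28.4337 0.5620 -7.8098 0.9405
step 16 | q: 0.4812 -0.0348 0.6846 -0.0190 | w: 0.6528 -0.2851 -0.0442 0.0474 | eef: 0.2703 0.9269 0.8981 | effort: -25.7640 0.2859 -7.2176 0.8692
step 17 | q: 0.4898 -0.0386 0.6838 -0.0188 | w: 0.4972 -0.2152 -0.0351 0.0522 | eef: 0.2670 0.9350 0.8911 | effort: -23.4540 0.0537 -6.7123 0.8089
step 18 | q: 0.4963 -0.0414 0.6833 -0.0187 | w: 0.3658 -0.1574 -0.0249 0.0537 | eef: 0.2645 0.9410 0.8859 | effort: -21.4568 -0.1414 -6.2793 0.7577
step 19 | q: 0.5010 -0.0434 0.6829 -0.0185 | w: 0.2558 -0.1093 -0.0159 0.0521 | eef: 0.2627 0.9453 0.8821 | effort: -19.7314 -0.3052 -5.9069 0.7139
step 20 | q: 0.5041 -0.0447 0.6825 -0.0183 | w: 0.1643 -0.0692 -0.0086 0.0491 | eef: 0.2615 0.9482 0.8796 | effort: -18.2421 -0.4428 -5.5860 0.6764
step 21 | q: 0.5061 -0.0455 0.6823 -0.0183 | w: 0.0887 -0.0360 -0.0028 0.0458 | eef: 0.2607 0.9499 0.8780 | effort: -16.9578 -0.5582 -5.3097 0.6441
step 22 | q: 0.5069 -0.0458 0.6822 -0.0182 | w: 0.0266 -0.0094 0.0020 0.0425 | eef: 0.2604 0.9507 0.8773 | effort: -15.8517 -0.6534 -5.0719 0.6163
step 23 | q: 0.5070 -0.0458 0.6821 -0.0183 | w: -0.0232 0.0110 0.0047 0.0374 | eef: 0.2604 0.9507 0.8774 | effort: -14.9130 -0.7272 -4.8676 0.5923
step 24 | q: 0.5063 -0.0455 0.6821 -0.0184 | w: -0.0622 0.0265 0.0058 0.0324 | eef: 0.2606 0.9501 0.8779 | effort: -14.1210 -0.7839 -4.6928 0.5716
step 25 | q: 0.5052 -0.0451 0.6820 -0.0186 | w: -0.0934 0.0383 0.0070 0.0298 | eef: 0.2610 0.9490 0.8789 | effort: -13.4420 -0.8299 -4.5435 0.5538
step 26 | q: 0.5036 -0.0444 0.6820 -0.0188 | w: -0.1178 0.0474 0.0080 0.0285 | eef: 0.2615 0.9475 0.8803 | effort: -12.8601 -0.8681 -4.4162 0.5386
step 27 | q: 0.5017 -0.0436 0.6820 -0.0190 | w: -0.1365 0.0544 0.0086 0.0277 | eef: 0.2622 0.9458 0.8820 | effort: -12.3620 -0.9000 -4.3082 0.5256
step 28 | q: 0.4996 -0.0428 0.6820 -0.0192 | w: -0.1504 0.0596 0.0089 0.0272 | eef: 0.2629 0.9438 0.8838 | effort: -11.9365 -0.9265 -4.2168 0.5147
step 29 | q: 0.4973 -0.0419 0.6820 -0.0194 | w: -0.1603 0.0633 0.0091 0.0270 | eef: 0.2637 0.9416 0.8858 | effort: -11.5736 -0.9487 -4.1398 0.5054
step 30 | q: 0.4948 -0.0409 0.6820 -0.0196 | w: -0.1668 0.0658 0.0091 0.0270 | eef: 0.2645 0.9394 0.8879 | effort: -11.2647 -0.9672 -4.0753 0.4977
step 31 | q: 0.4923 -0.0399 0.6820 -0.0199 | w: -0.1707 0.0672 0.0091 0.0270 | eef: 0.2653 0.9370 0.8901 | effort: -11.0025 -0.9825 -4.0215 0.4913
step 32 | q: 0.4897 -0.0389 0.6820 -0.0201 | w: -0.1723 0.0677 0.0091 0.0271 | eef: 0.2662 0.9346 0.8922 | effort: -10.7804 -0.9952 -3.9770 0.4861
step 33 | q: 0.4872 -0.0379 0.6820 -0.0203 | w: -0.1720 0.0675 0.0090 0.0273 | eef: 0.2670 0.9322 0.8944 | effort: -10.5928 -1.0056 -3.9404 0.4818
step 34 | q: 0.4846 -0.0369 0.6820 -0.0205 | w: -0.1703 0.0667 0.0090 0.0274 | eef: 0.2679 0.9298 0.8966 | effort: -10.4349 -1.0142 -3.9107 0.4784
step 35 | q: 0.4821 -0.0359 0.6820 -0.0207 | w: -0.1674 0.0655 0.0090 0.0276 | eef: 0.2687 0.9274 0.8988 | effort: -10.3026 -1.0212 -3.8868 0.4757
step 36 | q: 0.4796 -0.0349 0.6820 -0.0209 | w: -0.1635 0.0639 0.0090 0.0278 | eef: 0.2695 0.9250 0.9008 | effort: -10.1920 -1.0269 -3.8678 0.4736
step 37 | q: 0.4772 -0.0339 0.6820 -0.0211 | w: -0.1589 0.0621 0.0090 0.0280 | eef: 0.2703 0.9227 0.9029
final eef position (m): 0.2703 0.9227 0.9029
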